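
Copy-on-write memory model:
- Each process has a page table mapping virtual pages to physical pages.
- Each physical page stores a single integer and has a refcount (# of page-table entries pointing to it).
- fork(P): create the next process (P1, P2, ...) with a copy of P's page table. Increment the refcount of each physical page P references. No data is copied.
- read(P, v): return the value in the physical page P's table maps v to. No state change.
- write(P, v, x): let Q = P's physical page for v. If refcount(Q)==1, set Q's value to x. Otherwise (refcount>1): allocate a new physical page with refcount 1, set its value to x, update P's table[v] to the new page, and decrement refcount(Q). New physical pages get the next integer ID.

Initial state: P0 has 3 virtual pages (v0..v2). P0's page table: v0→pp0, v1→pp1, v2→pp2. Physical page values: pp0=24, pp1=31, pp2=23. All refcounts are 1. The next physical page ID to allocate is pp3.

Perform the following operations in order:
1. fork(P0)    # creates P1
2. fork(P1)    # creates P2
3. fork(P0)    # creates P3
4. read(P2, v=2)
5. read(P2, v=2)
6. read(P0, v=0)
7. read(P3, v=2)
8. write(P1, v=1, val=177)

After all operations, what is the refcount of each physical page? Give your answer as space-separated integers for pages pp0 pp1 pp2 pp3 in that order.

Answer: 4 3 4 1

Derivation:
Op 1: fork(P0) -> P1. 3 ppages; refcounts: pp0:2 pp1:2 pp2:2
Op 2: fork(P1) -> P2. 3 ppages; refcounts: pp0:3 pp1:3 pp2:3
Op 3: fork(P0) -> P3. 3 ppages; refcounts: pp0:4 pp1:4 pp2:4
Op 4: read(P2, v2) -> 23. No state change.
Op 5: read(P2, v2) -> 23. No state change.
Op 6: read(P0, v0) -> 24. No state change.
Op 7: read(P3, v2) -> 23. No state change.
Op 8: write(P1, v1, 177). refcount(pp1)=4>1 -> COPY to pp3. 4 ppages; refcounts: pp0:4 pp1:3 pp2:4 pp3:1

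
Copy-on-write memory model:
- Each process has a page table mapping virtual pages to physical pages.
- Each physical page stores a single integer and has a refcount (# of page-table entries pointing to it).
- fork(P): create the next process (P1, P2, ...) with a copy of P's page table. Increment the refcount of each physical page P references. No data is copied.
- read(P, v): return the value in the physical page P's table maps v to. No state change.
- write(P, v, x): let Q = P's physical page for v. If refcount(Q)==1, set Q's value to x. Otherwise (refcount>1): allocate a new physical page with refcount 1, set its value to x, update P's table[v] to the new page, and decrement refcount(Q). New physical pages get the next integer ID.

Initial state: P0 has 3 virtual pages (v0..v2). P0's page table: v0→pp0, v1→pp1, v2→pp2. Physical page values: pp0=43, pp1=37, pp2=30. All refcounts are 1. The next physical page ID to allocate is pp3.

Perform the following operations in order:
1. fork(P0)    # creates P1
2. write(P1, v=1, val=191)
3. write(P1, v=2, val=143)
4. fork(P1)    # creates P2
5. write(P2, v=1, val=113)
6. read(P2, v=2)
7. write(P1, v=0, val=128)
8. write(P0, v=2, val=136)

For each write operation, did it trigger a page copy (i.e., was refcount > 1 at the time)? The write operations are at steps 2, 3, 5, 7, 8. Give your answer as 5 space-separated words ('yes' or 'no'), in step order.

Op 1: fork(P0) -> P1. 3 ppages; refcounts: pp0:2 pp1:2 pp2:2
Op 2: write(P1, v1, 191). refcount(pp1)=2>1 -> COPY to pp3. 4 ppages; refcounts: pp0:2 pp1:1 pp2:2 pp3:1
Op 3: write(P1, v2, 143). refcount(pp2)=2>1 -> COPY to pp4. 5 ppages; refcounts: pp0:2 pp1:1 pp2:1 pp3:1 pp4:1
Op 4: fork(P1) -> P2. 5 ppages; refcounts: pp0:3 pp1:1 pp2:1 pp3:2 pp4:2
Op 5: write(P2, v1, 113). refcount(pp3)=2>1 -> COPY to pp5. 6 ppages; refcounts: pp0:3 pp1:1 pp2:1 pp3:1 pp4:2 pp5:1
Op 6: read(P2, v2) -> 143. No state change.
Op 7: write(P1, v0, 128). refcount(pp0)=3>1 -> COPY to pp6. 7 ppages; refcounts: pp0:2 pp1:1 pp2:1 pp3:1 pp4:2 pp5:1 pp6:1
Op 8: write(P0, v2, 136). refcount(pp2)=1 -> write in place. 7 ppages; refcounts: pp0:2 pp1:1 pp2:1 pp3:1 pp4:2 pp5:1 pp6:1

yes yes yes yes no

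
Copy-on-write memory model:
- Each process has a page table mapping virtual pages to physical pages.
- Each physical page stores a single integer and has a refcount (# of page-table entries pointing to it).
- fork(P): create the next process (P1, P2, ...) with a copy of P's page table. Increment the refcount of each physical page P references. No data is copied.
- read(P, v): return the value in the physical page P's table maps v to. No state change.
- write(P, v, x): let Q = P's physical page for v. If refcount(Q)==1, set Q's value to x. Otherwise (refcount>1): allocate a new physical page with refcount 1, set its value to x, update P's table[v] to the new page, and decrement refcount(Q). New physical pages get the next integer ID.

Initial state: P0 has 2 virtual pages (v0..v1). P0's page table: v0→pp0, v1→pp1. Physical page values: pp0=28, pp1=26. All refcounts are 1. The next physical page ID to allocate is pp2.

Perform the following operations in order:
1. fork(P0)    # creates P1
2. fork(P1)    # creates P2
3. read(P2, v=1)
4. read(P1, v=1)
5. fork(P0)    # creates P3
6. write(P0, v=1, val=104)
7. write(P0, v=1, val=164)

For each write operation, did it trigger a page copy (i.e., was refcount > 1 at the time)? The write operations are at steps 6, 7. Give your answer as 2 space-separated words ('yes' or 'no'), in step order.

Op 1: fork(P0) -> P1. 2 ppages; refcounts: pp0:2 pp1:2
Op 2: fork(P1) -> P2. 2 ppages; refcounts: pp0:3 pp1:3
Op 3: read(P2, v1) -> 26. No state change.
Op 4: read(P1, v1) -> 26. No state change.
Op 5: fork(P0) -> P3. 2 ppages; refcounts: pp0:4 pp1:4
Op 6: write(P0, v1, 104). refcount(pp1)=4>1 -> COPY to pp2. 3 ppages; refcounts: pp0:4 pp1:3 pp2:1
Op 7: write(P0, v1, 164). refcount(pp2)=1 -> write in place. 3 ppages; refcounts: pp0:4 pp1:3 pp2:1

yes no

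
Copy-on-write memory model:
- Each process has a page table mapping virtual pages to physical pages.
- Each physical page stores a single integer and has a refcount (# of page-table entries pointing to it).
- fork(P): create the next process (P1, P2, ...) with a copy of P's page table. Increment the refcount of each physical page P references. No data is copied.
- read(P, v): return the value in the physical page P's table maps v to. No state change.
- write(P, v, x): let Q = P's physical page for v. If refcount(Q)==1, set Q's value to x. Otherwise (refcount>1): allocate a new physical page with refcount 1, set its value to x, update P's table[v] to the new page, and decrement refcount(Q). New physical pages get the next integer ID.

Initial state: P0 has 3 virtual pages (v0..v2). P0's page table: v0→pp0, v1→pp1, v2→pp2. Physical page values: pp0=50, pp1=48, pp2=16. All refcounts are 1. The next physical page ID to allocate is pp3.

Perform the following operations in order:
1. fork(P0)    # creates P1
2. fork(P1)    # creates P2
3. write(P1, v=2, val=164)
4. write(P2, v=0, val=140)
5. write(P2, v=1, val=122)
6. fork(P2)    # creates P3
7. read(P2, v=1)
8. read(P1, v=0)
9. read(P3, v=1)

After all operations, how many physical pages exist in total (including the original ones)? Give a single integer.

Answer: 6

Derivation:
Op 1: fork(P0) -> P1. 3 ppages; refcounts: pp0:2 pp1:2 pp2:2
Op 2: fork(P1) -> P2. 3 ppages; refcounts: pp0:3 pp1:3 pp2:3
Op 3: write(P1, v2, 164). refcount(pp2)=3>1 -> COPY to pp3. 4 ppages; refcounts: pp0:3 pp1:3 pp2:2 pp3:1
Op 4: write(P2, v0, 140). refcount(pp0)=3>1 -> COPY to pp4. 5 ppages; refcounts: pp0:2 pp1:3 pp2:2 pp3:1 pp4:1
Op 5: write(P2, v1, 122). refcount(pp1)=3>1 -> COPY to pp5. 6 ppages; refcounts: pp0:2 pp1:2 pp2:2 pp3:1 pp4:1 pp5:1
Op 6: fork(P2) -> P3. 6 ppages; refcounts: pp0:2 pp1:2 pp2:3 pp3:1 pp4:2 pp5:2
Op 7: read(P2, v1) -> 122. No state change.
Op 8: read(P1, v0) -> 50. No state change.
Op 9: read(P3, v1) -> 122. No state change.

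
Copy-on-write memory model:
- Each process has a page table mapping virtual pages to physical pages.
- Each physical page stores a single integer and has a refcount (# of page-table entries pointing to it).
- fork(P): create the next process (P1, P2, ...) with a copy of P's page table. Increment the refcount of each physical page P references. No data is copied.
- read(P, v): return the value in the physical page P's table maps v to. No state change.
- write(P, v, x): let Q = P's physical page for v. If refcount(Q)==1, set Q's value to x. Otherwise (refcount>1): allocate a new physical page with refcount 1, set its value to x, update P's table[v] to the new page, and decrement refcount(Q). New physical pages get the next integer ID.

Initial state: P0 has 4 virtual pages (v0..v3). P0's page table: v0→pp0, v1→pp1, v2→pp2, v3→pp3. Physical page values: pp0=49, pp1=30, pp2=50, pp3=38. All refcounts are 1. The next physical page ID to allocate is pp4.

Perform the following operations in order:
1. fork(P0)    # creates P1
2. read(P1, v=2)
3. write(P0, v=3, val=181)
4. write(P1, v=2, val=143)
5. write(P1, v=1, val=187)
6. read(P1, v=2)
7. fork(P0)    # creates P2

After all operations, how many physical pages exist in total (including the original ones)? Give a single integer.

Op 1: fork(P0) -> P1. 4 ppages; refcounts: pp0:2 pp1:2 pp2:2 pp3:2
Op 2: read(P1, v2) -> 50. No state change.
Op 3: write(P0, v3, 181). refcount(pp3)=2>1 -> COPY to pp4. 5 ppages; refcounts: pp0:2 pp1:2 pp2:2 pp3:1 pp4:1
Op 4: write(P1, v2, 143). refcount(pp2)=2>1 -> COPY to pp5. 6 ppages; refcounts: pp0:2 pp1:2 pp2:1 pp3:1 pp4:1 pp5:1
Op 5: write(P1, v1, 187). refcount(pp1)=2>1 -> COPY to pp6. 7 ppages; refcounts: pp0:2 pp1:1 pp2:1 pp3:1 pp4:1 pp5:1 pp6:1
Op 6: read(P1, v2) -> 143. No state change.
Op 7: fork(P0) -> P2. 7 ppages; refcounts: pp0:3 pp1:2 pp2:2 pp3:1 pp4:2 pp5:1 pp6:1

Answer: 7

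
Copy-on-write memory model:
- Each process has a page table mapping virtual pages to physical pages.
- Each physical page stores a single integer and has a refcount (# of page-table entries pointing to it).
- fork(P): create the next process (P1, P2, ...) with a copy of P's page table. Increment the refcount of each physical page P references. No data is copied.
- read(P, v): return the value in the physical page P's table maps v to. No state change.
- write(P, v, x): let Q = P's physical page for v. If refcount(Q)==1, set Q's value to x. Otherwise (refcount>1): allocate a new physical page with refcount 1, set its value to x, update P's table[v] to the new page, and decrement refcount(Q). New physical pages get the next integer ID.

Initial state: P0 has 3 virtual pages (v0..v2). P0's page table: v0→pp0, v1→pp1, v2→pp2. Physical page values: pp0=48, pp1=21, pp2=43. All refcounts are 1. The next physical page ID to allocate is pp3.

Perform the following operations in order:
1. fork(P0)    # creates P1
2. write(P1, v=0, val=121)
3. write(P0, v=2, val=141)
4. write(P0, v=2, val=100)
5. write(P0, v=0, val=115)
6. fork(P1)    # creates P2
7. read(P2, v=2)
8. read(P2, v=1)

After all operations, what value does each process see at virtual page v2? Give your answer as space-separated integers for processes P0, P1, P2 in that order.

Answer: 100 43 43

Derivation:
Op 1: fork(P0) -> P1. 3 ppages; refcounts: pp0:2 pp1:2 pp2:2
Op 2: write(P1, v0, 121). refcount(pp0)=2>1 -> COPY to pp3. 4 ppages; refcounts: pp0:1 pp1:2 pp2:2 pp3:1
Op 3: write(P0, v2, 141). refcount(pp2)=2>1 -> COPY to pp4. 5 ppages; refcounts: pp0:1 pp1:2 pp2:1 pp3:1 pp4:1
Op 4: write(P0, v2, 100). refcount(pp4)=1 -> write in place. 5 ppages; refcounts: pp0:1 pp1:2 pp2:1 pp3:1 pp4:1
Op 5: write(P0, v0, 115). refcount(pp0)=1 -> write in place. 5 ppages; refcounts: pp0:1 pp1:2 pp2:1 pp3:1 pp4:1
Op 6: fork(P1) -> P2. 5 ppages; refcounts: pp0:1 pp1:3 pp2:2 pp3:2 pp4:1
Op 7: read(P2, v2) -> 43. No state change.
Op 8: read(P2, v1) -> 21. No state change.
P0: v2 -> pp4 = 100
P1: v2 -> pp2 = 43
P2: v2 -> pp2 = 43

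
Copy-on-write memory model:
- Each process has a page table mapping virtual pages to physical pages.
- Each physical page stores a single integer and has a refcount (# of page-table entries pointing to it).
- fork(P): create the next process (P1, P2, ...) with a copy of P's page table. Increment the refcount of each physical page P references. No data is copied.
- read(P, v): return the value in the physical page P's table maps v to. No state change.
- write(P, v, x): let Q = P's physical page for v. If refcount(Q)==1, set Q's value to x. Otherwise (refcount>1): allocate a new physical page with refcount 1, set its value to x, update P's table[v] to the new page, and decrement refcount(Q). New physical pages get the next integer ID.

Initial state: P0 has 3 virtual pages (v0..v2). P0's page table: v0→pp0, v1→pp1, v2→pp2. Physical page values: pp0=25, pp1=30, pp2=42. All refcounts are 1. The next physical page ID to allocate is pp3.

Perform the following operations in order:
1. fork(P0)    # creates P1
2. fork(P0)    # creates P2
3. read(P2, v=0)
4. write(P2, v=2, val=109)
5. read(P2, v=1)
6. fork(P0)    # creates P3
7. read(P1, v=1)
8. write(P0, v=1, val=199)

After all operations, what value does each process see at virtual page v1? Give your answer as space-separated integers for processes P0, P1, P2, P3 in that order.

Op 1: fork(P0) -> P1. 3 ppages; refcounts: pp0:2 pp1:2 pp2:2
Op 2: fork(P0) -> P2. 3 ppages; refcounts: pp0:3 pp1:3 pp2:3
Op 3: read(P2, v0) -> 25. No state change.
Op 4: write(P2, v2, 109). refcount(pp2)=3>1 -> COPY to pp3. 4 ppages; refcounts: pp0:3 pp1:3 pp2:2 pp3:1
Op 5: read(P2, v1) -> 30. No state change.
Op 6: fork(P0) -> P3. 4 ppages; refcounts: pp0:4 pp1:4 pp2:3 pp3:1
Op 7: read(P1, v1) -> 30. No state change.
Op 8: write(P0, v1, 199). refcount(pp1)=4>1 -> COPY to pp4. 5 ppages; refcounts: pp0:4 pp1:3 pp2:3 pp3:1 pp4:1
P0: v1 -> pp4 = 199
P1: v1 -> pp1 = 30
P2: v1 -> pp1 = 30
P3: v1 -> pp1 = 30

Answer: 199 30 30 30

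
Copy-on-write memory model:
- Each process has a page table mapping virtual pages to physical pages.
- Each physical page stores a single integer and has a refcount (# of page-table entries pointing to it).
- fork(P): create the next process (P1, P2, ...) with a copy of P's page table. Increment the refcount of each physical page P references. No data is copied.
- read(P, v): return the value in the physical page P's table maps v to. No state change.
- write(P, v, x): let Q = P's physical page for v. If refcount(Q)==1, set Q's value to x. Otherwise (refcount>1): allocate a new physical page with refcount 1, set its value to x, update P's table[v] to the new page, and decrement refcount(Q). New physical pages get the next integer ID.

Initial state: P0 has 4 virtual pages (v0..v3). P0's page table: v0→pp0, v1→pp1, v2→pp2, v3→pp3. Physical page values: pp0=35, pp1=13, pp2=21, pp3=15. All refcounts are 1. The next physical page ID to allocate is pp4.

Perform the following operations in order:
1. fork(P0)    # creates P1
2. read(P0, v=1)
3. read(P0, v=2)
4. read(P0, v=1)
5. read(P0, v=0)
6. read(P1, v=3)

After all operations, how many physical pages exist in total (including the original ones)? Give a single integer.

Op 1: fork(P0) -> P1. 4 ppages; refcounts: pp0:2 pp1:2 pp2:2 pp3:2
Op 2: read(P0, v1) -> 13. No state change.
Op 3: read(P0, v2) -> 21. No state change.
Op 4: read(P0, v1) -> 13. No state change.
Op 5: read(P0, v0) -> 35. No state change.
Op 6: read(P1, v3) -> 15. No state change.

Answer: 4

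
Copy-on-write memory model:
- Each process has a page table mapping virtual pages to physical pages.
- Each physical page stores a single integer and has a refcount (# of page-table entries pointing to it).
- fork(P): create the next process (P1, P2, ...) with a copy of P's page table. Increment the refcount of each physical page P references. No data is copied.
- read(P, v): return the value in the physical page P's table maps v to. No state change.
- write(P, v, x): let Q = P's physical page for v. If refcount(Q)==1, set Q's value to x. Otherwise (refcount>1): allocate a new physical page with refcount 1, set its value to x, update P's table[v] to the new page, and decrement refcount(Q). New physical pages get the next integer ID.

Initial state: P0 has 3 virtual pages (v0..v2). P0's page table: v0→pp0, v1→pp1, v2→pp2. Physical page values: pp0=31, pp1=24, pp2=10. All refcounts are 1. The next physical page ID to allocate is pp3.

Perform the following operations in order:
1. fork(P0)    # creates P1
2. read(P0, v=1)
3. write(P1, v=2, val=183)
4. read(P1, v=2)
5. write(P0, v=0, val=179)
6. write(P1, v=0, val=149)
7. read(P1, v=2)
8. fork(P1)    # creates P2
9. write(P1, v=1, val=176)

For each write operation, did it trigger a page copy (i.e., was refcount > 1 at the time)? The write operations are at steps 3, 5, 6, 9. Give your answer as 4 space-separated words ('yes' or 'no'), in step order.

Op 1: fork(P0) -> P1. 3 ppages; refcounts: pp0:2 pp1:2 pp2:2
Op 2: read(P0, v1) -> 24. No state change.
Op 3: write(P1, v2, 183). refcount(pp2)=2>1 -> COPY to pp3. 4 ppages; refcounts: pp0:2 pp1:2 pp2:1 pp3:1
Op 4: read(P1, v2) -> 183. No state change.
Op 5: write(P0, v0, 179). refcount(pp0)=2>1 -> COPY to pp4. 5 ppages; refcounts: pp0:1 pp1:2 pp2:1 pp3:1 pp4:1
Op 6: write(P1, v0, 149). refcount(pp0)=1 -> write in place. 5 ppages; refcounts: pp0:1 pp1:2 pp2:1 pp3:1 pp4:1
Op 7: read(P1, v2) -> 183. No state change.
Op 8: fork(P1) -> P2. 5 ppages; refcounts: pp0:2 pp1:3 pp2:1 pp3:2 pp4:1
Op 9: write(P1, v1, 176). refcount(pp1)=3>1 -> COPY to pp5. 6 ppages; refcounts: pp0:2 pp1:2 pp2:1 pp3:2 pp4:1 pp5:1

yes yes no yes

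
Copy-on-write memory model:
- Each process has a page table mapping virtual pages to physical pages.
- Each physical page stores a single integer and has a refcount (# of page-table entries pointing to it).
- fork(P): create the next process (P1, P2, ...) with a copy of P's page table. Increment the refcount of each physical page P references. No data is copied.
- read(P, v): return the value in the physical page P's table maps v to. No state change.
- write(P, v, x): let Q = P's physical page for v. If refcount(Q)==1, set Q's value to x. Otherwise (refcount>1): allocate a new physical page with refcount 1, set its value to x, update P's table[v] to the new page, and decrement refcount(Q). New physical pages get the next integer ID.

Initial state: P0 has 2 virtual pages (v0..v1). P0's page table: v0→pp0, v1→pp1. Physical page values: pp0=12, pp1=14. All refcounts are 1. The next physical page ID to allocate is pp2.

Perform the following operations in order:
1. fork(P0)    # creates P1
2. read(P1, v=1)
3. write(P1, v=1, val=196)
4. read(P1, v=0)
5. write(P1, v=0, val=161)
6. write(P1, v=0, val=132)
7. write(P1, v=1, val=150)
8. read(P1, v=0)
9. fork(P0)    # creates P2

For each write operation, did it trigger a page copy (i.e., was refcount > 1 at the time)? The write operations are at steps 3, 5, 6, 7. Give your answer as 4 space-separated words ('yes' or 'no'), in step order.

Op 1: fork(P0) -> P1. 2 ppages; refcounts: pp0:2 pp1:2
Op 2: read(P1, v1) -> 14. No state change.
Op 3: write(P1, v1, 196). refcount(pp1)=2>1 -> COPY to pp2. 3 ppages; refcounts: pp0:2 pp1:1 pp2:1
Op 4: read(P1, v0) -> 12. No state change.
Op 5: write(P1, v0, 161). refcount(pp0)=2>1 -> COPY to pp3. 4 ppages; refcounts: pp0:1 pp1:1 pp2:1 pp3:1
Op 6: write(P1, v0, 132). refcount(pp3)=1 -> write in place. 4 ppages; refcounts: pp0:1 pp1:1 pp2:1 pp3:1
Op 7: write(P1, v1, 150). refcount(pp2)=1 -> write in place. 4 ppages; refcounts: pp0:1 pp1:1 pp2:1 pp3:1
Op 8: read(P1, v0) -> 132. No state change.
Op 9: fork(P0) -> P2. 4 ppages; refcounts: pp0:2 pp1:2 pp2:1 pp3:1

yes yes no no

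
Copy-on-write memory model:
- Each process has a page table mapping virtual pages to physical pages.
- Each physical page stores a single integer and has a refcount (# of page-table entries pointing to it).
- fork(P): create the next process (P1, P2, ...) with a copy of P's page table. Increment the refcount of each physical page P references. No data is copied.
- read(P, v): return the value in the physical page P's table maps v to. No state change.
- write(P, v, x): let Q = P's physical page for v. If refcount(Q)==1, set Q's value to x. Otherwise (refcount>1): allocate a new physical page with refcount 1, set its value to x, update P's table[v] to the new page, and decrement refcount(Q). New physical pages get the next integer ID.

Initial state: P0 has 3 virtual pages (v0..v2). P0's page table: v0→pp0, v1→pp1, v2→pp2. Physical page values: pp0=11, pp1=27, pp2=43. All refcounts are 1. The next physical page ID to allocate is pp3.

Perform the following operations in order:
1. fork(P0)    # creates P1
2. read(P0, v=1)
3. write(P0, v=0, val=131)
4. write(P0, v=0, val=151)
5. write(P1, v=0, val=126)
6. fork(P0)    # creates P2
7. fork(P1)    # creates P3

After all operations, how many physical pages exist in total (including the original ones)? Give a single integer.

Answer: 4

Derivation:
Op 1: fork(P0) -> P1. 3 ppages; refcounts: pp0:2 pp1:2 pp2:2
Op 2: read(P0, v1) -> 27. No state change.
Op 3: write(P0, v0, 131). refcount(pp0)=2>1 -> COPY to pp3. 4 ppages; refcounts: pp0:1 pp1:2 pp2:2 pp3:1
Op 4: write(P0, v0, 151). refcount(pp3)=1 -> write in place. 4 ppages; refcounts: pp0:1 pp1:2 pp2:2 pp3:1
Op 5: write(P1, v0, 126). refcount(pp0)=1 -> write in place. 4 ppages; refcounts: pp0:1 pp1:2 pp2:2 pp3:1
Op 6: fork(P0) -> P2. 4 ppages; refcounts: pp0:1 pp1:3 pp2:3 pp3:2
Op 7: fork(P1) -> P3. 4 ppages; refcounts: pp0:2 pp1:4 pp2:4 pp3:2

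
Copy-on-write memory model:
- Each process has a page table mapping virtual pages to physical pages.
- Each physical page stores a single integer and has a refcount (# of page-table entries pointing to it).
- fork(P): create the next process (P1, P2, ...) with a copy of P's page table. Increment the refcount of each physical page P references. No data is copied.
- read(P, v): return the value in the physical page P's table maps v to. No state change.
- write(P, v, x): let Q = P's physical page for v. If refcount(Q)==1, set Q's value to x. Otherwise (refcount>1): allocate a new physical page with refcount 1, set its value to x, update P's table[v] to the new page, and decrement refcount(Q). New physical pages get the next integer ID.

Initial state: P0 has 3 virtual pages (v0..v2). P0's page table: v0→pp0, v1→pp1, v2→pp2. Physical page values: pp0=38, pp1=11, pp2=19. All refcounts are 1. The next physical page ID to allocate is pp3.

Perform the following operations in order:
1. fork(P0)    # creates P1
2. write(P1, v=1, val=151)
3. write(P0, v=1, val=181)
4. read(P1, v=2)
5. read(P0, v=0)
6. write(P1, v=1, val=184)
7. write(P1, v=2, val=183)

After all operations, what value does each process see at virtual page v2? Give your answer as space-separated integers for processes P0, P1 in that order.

Op 1: fork(P0) -> P1. 3 ppages; refcounts: pp0:2 pp1:2 pp2:2
Op 2: write(P1, v1, 151). refcount(pp1)=2>1 -> COPY to pp3. 4 ppages; refcounts: pp0:2 pp1:1 pp2:2 pp3:1
Op 3: write(P0, v1, 181). refcount(pp1)=1 -> write in place. 4 ppages; refcounts: pp0:2 pp1:1 pp2:2 pp3:1
Op 4: read(P1, v2) -> 19. No state change.
Op 5: read(P0, v0) -> 38. No state change.
Op 6: write(P1, v1, 184). refcount(pp3)=1 -> write in place. 4 ppages; refcounts: pp0:2 pp1:1 pp2:2 pp3:1
Op 7: write(P1, v2, 183). refcount(pp2)=2>1 -> COPY to pp4. 5 ppages; refcounts: pp0:2 pp1:1 pp2:1 pp3:1 pp4:1
P0: v2 -> pp2 = 19
P1: v2 -> pp4 = 183

Answer: 19 183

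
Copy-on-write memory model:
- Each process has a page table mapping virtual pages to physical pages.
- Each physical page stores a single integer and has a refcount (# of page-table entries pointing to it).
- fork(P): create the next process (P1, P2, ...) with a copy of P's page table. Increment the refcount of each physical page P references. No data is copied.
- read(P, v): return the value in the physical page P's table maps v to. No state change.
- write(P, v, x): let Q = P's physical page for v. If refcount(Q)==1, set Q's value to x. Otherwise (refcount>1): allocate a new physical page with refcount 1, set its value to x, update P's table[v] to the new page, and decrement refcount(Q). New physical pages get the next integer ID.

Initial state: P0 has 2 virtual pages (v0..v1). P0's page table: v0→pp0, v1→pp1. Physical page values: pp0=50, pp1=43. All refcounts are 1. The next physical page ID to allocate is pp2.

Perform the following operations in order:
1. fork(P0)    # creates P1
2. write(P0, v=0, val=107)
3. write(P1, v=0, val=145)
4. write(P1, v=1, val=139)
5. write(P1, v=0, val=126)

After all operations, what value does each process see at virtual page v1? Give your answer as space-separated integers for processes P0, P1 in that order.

Answer: 43 139

Derivation:
Op 1: fork(P0) -> P1. 2 ppages; refcounts: pp0:2 pp1:2
Op 2: write(P0, v0, 107). refcount(pp0)=2>1 -> COPY to pp2. 3 ppages; refcounts: pp0:1 pp1:2 pp2:1
Op 3: write(P1, v0, 145). refcount(pp0)=1 -> write in place. 3 ppages; refcounts: pp0:1 pp1:2 pp2:1
Op 4: write(P1, v1, 139). refcount(pp1)=2>1 -> COPY to pp3. 4 ppages; refcounts: pp0:1 pp1:1 pp2:1 pp3:1
Op 5: write(P1, v0, 126). refcount(pp0)=1 -> write in place. 4 ppages; refcounts: pp0:1 pp1:1 pp2:1 pp3:1
P0: v1 -> pp1 = 43
P1: v1 -> pp3 = 139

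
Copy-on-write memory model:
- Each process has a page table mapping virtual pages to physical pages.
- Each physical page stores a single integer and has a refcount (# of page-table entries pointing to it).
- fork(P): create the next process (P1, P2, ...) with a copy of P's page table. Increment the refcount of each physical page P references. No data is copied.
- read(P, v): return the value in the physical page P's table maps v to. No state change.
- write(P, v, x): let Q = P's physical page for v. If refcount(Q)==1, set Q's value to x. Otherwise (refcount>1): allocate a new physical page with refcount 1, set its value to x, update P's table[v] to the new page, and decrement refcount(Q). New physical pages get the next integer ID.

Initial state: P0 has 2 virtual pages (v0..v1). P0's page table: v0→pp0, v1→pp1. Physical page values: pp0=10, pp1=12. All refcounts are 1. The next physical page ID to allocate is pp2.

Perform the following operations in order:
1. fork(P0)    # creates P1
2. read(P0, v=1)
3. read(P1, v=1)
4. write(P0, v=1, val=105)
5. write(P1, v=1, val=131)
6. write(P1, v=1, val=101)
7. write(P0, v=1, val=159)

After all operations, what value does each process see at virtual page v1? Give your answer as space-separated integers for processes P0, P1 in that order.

Op 1: fork(P0) -> P1. 2 ppages; refcounts: pp0:2 pp1:2
Op 2: read(P0, v1) -> 12. No state change.
Op 3: read(P1, v1) -> 12. No state change.
Op 4: write(P0, v1, 105). refcount(pp1)=2>1 -> COPY to pp2. 3 ppages; refcounts: pp0:2 pp1:1 pp2:1
Op 5: write(P1, v1, 131). refcount(pp1)=1 -> write in place. 3 ppages; refcounts: pp0:2 pp1:1 pp2:1
Op 6: write(P1, v1, 101). refcount(pp1)=1 -> write in place. 3 ppages; refcounts: pp0:2 pp1:1 pp2:1
Op 7: write(P0, v1, 159). refcount(pp2)=1 -> write in place. 3 ppages; refcounts: pp0:2 pp1:1 pp2:1
P0: v1 -> pp2 = 159
P1: v1 -> pp1 = 101

Answer: 159 101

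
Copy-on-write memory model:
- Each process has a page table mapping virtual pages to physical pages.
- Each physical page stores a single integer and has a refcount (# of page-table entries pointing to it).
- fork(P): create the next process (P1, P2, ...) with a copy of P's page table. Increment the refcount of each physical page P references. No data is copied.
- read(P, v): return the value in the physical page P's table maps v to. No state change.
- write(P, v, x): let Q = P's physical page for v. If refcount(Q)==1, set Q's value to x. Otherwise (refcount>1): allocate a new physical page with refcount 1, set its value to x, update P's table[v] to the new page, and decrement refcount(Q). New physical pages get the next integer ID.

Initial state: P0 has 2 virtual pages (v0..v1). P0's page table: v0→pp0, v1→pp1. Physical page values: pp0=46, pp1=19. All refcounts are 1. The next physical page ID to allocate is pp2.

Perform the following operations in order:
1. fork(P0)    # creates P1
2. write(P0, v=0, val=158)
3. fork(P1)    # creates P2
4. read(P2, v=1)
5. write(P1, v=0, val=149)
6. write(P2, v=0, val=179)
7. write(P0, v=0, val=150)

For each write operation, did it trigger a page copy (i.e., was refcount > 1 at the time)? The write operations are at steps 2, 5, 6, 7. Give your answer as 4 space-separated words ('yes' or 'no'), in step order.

Op 1: fork(P0) -> P1. 2 ppages; refcounts: pp0:2 pp1:2
Op 2: write(P0, v0, 158). refcount(pp0)=2>1 -> COPY to pp2. 3 ppages; refcounts: pp0:1 pp1:2 pp2:1
Op 3: fork(P1) -> P2. 3 ppages; refcounts: pp0:2 pp1:3 pp2:1
Op 4: read(P2, v1) -> 19. No state change.
Op 5: write(P1, v0, 149). refcount(pp0)=2>1 -> COPY to pp3. 4 ppages; refcounts: pp0:1 pp1:3 pp2:1 pp3:1
Op 6: write(P2, v0, 179). refcount(pp0)=1 -> write in place. 4 ppages; refcounts: pp0:1 pp1:3 pp2:1 pp3:1
Op 7: write(P0, v0, 150). refcount(pp2)=1 -> write in place. 4 ppages; refcounts: pp0:1 pp1:3 pp2:1 pp3:1

yes yes no no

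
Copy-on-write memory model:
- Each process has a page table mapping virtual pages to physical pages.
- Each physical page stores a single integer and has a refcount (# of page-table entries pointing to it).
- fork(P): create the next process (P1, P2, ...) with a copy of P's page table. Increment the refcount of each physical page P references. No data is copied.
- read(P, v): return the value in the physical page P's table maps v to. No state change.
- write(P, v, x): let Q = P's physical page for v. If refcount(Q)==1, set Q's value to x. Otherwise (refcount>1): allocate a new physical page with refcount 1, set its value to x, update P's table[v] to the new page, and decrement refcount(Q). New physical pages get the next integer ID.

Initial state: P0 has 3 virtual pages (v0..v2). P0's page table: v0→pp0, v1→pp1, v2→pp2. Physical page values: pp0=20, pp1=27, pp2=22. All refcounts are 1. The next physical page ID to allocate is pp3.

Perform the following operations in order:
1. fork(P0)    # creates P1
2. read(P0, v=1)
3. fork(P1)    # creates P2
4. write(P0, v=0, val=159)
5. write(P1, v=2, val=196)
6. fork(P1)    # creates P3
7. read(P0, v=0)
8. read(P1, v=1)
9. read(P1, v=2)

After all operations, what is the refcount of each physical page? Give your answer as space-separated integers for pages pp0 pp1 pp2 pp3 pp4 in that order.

Op 1: fork(P0) -> P1. 3 ppages; refcounts: pp0:2 pp1:2 pp2:2
Op 2: read(P0, v1) -> 27. No state change.
Op 3: fork(P1) -> P2. 3 ppages; refcounts: pp0:3 pp1:3 pp2:3
Op 4: write(P0, v0, 159). refcount(pp0)=3>1 -> COPY to pp3. 4 ppages; refcounts: pp0:2 pp1:3 pp2:3 pp3:1
Op 5: write(P1, v2, 196). refcount(pp2)=3>1 -> COPY to pp4. 5 ppages; refcounts: pp0:2 pp1:3 pp2:2 pp3:1 pp4:1
Op 6: fork(P1) -> P3. 5 ppages; refcounts: pp0:3 pp1:4 pp2:2 pp3:1 pp4:2
Op 7: read(P0, v0) -> 159. No state change.
Op 8: read(P1, v1) -> 27. No state change.
Op 9: read(P1, v2) -> 196. No state change.

Answer: 3 4 2 1 2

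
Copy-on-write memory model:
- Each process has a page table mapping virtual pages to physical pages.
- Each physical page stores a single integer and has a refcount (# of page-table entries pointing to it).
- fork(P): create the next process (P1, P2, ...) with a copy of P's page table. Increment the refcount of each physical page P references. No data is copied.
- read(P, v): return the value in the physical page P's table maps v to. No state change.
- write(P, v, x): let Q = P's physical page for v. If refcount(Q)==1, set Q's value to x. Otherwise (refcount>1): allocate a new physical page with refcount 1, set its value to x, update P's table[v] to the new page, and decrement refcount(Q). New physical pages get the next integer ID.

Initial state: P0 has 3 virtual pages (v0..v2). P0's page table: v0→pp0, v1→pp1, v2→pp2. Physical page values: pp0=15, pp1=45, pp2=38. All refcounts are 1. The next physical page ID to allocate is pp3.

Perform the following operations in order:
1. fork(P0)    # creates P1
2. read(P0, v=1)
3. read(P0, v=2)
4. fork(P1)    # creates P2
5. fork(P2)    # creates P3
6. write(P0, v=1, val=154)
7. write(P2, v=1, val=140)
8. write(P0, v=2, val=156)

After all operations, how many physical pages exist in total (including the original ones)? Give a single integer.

Answer: 6

Derivation:
Op 1: fork(P0) -> P1. 3 ppages; refcounts: pp0:2 pp1:2 pp2:2
Op 2: read(P0, v1) -> 45. No state change.
Op 3: read(P0, v2) -> 38. No state change.
Op 4: fork(P1) -> P2. 3 ppages; refcounts: pp0:3 pp1:3 pp2:3
Op 5: fork(P2) -> P3. 3 ppages; refcounts: pp0:4 pp1:4 pp2:4
Op 6: write(P0, v1, 154). refcount(pp1)=4>1 -> COPY to pp3. 4 ppages; refcounts: pp0:4 pp1:3 pp2:4 pp3:1
Op 7: write(P2, v1, 140). refcount(pp1)=3>1 -> COPY to pp4. 5 ppages; refcounts: pp0:4 pp1:2 pp2:4 pp3:1 pp4:1
Op 8: write(P0, v2, 156). refcount(pp2)=4>1 -> COPY to pp5. 6 ppages; refcounts: pp0:4 pp1:2 pp2:3 pp3:1 pp4:1 pp5:1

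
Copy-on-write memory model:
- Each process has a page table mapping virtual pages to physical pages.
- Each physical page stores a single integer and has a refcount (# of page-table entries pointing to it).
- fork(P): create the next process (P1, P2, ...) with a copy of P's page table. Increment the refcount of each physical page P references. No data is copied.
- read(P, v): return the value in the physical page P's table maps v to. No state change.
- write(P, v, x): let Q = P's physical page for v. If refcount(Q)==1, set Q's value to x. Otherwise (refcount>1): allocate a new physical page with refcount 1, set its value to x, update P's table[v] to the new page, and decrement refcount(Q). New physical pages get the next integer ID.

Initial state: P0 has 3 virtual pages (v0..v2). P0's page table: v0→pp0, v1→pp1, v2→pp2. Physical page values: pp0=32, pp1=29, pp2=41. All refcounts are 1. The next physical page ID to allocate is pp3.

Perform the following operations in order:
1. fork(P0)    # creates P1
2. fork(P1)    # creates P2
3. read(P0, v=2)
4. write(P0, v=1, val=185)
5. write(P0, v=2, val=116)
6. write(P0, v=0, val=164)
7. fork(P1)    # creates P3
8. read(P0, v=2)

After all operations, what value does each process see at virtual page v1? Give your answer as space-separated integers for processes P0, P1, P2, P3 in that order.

Op 1: fork(P0) -> P1. 3 ppages; refcounts: pp0:2 pp1:2 pp2:2
Op 2: fork(P1) -> P2. 3 ppages; refcounts: pp0:3 pp1:3 pp2:3
Op 3: read(P0, v2) -> 41. No state change.
Op 4: write(P0, v1, 185). refcount(pp1)=3>1 -> COPY to pp3. 4 ppages; refcounts: pp0:3 pp1:2 pp2:3 pp3:1
Op 5: write(P0, v2, 116). refcount(pp2)=3>1 -> COPY to pp4. 5 ppages; refcounts: pp0:3 pp1:2 pp2:2 pp3:1 pp4:1
Op 6: write(P0, v0, 164). refcount(pp0)=3>1 -> COPY to pp5. 6 ppages; refcounts: pp0:2 pp1:2 pp2:2 pp3:1 pp4:1 pp5:1
Op 7: fork(P1) -> P3. 6 ppages; refcounts: pp0:3 pp1:3 pp2:3 pp3:1 pp4:1 pp5:1
Op 8: read(P0, v2) -> 116. No state change.
P0: v1 -> pp3 = 185
P1: v1 -> pp1 = 29
P2: v1 -> pp1 = 29
P3: v1 -> pp1 = 29

Answer: 185 29 29 29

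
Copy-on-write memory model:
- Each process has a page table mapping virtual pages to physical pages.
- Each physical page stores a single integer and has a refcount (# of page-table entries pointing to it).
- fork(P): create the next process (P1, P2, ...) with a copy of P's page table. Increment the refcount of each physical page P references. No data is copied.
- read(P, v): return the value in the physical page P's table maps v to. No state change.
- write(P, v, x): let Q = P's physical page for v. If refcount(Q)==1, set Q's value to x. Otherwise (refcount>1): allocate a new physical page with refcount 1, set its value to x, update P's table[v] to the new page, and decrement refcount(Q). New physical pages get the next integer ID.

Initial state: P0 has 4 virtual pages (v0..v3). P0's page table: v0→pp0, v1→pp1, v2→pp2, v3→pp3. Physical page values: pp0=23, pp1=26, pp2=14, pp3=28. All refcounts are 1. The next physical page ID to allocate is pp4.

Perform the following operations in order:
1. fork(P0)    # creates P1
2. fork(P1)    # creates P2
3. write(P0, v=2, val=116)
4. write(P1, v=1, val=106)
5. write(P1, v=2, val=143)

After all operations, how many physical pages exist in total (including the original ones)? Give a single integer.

Op 1: fork(P0) -> P1. 4 ppages; refcounts: pp0:2 pp1:2 pp2:2 pp3:2
Op 2: fork(P1) -> P2. 4 ppages; refcounts: pp0:3 pp1:3 pp2:3 pp3:3
Op 3: write(P0, v2, 116). refcount(pp2)=3>1 -> COPY to pp4. 5 ppages; refcounts: pp0:3 pp1:3 pp2:2 pp3:3 pp4:1
Op 4: write(P1, v1, 106). refcount(pp1)=3>1 -> COPY to pp5. 6 ppages; refcounts: pp0:3 pp1:2 pp2:2 pp3:3 pp4:1 pp5:1
Op 5: write(P1, v2, 143). refcount(pp2)=2>1 -> COPY to pp6. 7 ppages; refcounts: pp0:3 pp1:2 pp2:1 pp3:3 pp4:1 pp5:1 pp6:1

Answer: 7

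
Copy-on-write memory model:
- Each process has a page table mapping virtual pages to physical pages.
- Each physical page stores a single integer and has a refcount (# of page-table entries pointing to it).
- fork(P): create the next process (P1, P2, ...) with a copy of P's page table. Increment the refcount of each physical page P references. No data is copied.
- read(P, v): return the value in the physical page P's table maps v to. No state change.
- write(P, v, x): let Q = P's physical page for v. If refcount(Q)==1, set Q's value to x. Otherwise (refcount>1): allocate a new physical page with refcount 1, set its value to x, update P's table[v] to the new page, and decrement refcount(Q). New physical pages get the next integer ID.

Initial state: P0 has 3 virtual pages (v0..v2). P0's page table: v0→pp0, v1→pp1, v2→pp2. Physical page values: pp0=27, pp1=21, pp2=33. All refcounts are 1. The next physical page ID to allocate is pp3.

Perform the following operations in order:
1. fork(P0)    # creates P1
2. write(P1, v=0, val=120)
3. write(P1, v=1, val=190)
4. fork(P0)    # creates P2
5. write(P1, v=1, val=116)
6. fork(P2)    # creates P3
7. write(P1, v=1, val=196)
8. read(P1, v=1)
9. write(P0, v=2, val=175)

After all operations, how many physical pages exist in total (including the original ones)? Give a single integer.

Op 1: fork(P0) -> P1. 3 ppages; refcounts: pp0:2 pp1:2 pp2:2
Op 2: write(P1, v0, 120). refcount(pp0)=2>1 -> COPY to pp3. 4 ppages; refcounts: pp0:1 pp1:2 pp2:2 pp3:1
Op 3: write(P1, v1, 190). refcount(pp1)=2>1 -> COPY to pp4. 5 ppages; refcounts: pp0:1 pp1:1 pp2:2 pp3:1 pp4:1
Op 4: fork(P0) -> P2. 5 ppages; refcounts: pp0:2 pp1:2 pp2:3 pp3:1 pp4:1
Op 5: write(P1, v1, 116). refcount(pp4)=1 -> write in place. 5 ppages; refcounts: pp0:2 pp1:2 pp2:3 pp3:1 pp4:1
Op 6: fork(P2) -> P3. 5 ppages; refcounts: pp0:3 pp1:3 pp2:4 pp3:1 pp4:1
Op 7: write(P1, v1, 196). refcount(pp4)=1 -> write in place. 5 ppages; refcounts: pp0:3 pp1:3 pp2:4 pp3:1 pp4:1
Op 8: read(P1, v1) -> 196. No state change.
Op 9: write(P0, v2, 175). refcount(pp2)=4>1 -> COPY to pp5. 6 ppages; refcounts: pp0:3 pp1:3 pp2:3 pp3:1 pp4:1 pp5:1

Answer: 6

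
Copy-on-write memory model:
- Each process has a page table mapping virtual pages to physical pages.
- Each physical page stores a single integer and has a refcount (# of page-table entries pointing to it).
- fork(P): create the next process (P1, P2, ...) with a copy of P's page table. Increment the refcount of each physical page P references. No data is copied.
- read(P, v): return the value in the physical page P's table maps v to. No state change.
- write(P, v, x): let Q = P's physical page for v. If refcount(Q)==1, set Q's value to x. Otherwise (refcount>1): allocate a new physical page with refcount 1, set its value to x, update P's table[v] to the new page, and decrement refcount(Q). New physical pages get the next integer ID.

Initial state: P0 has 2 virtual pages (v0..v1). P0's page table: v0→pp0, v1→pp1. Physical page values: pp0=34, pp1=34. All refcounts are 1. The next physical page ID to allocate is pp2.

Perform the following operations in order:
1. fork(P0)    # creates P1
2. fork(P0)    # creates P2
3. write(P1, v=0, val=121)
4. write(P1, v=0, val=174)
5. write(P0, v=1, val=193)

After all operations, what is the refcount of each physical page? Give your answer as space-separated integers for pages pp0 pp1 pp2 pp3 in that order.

Op 1: fork(P0) -> P1. 2 ppages; refcounts: pp0:2 pp1:2
Op 2: fork(P0) -> P2. 2 ppages; refcounts: pp0:3 pp1:3
Op 3: write(P1, v0, 121). refcount(pp0)=3>1 -> COPY to pp2. 3 ppages; refcounts: pp0:2 pp1:3 pp2:1
Op 4: write(P1, v0, 174). refcount(pp2)=1 -> write in place. 3 ppages; refcounts: pp0:2 pp1:3 pp2:1
Op 5: write(P0, v1, 193). refcount(pp1)=3>1 -> COPY to pp3. 4 ppages; refcounts: pp0:2 pp1:2 pp2:1 pp3:1

Answer: 2 2 1 1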